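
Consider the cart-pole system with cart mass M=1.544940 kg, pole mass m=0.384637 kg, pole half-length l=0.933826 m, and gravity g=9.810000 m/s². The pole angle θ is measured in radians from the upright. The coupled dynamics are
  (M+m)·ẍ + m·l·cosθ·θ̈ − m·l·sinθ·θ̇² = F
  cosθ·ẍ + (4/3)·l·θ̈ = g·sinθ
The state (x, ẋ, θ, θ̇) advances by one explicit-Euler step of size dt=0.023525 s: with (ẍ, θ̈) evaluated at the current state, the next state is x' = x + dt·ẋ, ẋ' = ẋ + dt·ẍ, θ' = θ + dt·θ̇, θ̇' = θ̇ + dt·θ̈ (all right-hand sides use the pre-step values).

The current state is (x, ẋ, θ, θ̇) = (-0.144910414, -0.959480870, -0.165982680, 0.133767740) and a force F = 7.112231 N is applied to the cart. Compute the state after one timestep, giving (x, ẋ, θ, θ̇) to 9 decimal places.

(-0.167482201, -0.851450857, -0.162835794, 0.017572235)

sinθ=-0.165221585, cosθ=0.986256472
temp = (F + m·l·θ̇²·sinθ)/(M+m) = (7.112231 + -0.001061907)/1.929577 = 3.685351293
θ̈ = (g·sinθ − cosθ·temp)/(l·(4/3 − m·cos²θ/(M+m))) = -4.939235076
ẍ = temp − m·l·θ̈·cosθ/(M+m) = 4.592136588
Euler: x'=-0.144910414+0.023525·-0.959480870=-0.167482201, ẋ'=-0.959480870+0.023525·4.592136588=-0.851450857
       θ'=-0.165982680+0.023525·0.133767740=-0.162835794, θ̇'=0.133767740+0.023525·-4.939235076=0.017572235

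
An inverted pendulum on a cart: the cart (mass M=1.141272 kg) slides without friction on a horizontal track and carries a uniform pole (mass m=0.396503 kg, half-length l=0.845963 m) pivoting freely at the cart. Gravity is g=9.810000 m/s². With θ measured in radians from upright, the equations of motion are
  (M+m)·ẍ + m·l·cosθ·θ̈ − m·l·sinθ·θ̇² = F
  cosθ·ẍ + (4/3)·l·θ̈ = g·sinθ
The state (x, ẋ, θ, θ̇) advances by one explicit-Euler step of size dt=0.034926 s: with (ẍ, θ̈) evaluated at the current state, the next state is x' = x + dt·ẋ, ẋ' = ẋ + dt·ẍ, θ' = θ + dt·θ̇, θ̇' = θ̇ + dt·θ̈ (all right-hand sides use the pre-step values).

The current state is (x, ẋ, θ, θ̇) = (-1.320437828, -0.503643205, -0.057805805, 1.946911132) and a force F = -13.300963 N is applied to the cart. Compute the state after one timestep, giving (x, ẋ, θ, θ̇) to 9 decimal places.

(-1.338028071, -0.875192958, 0.010192013, 2.258214220)

sinθ=-0.057773617, cosθ=0.998329710
temp = (F + m·l·θ̇²·sinθ)/(M+m) = (-13.300963 + -0.073454712)/1.537775 = -8.697252662
θ̈ = (g·sinθ − cosθ·temp)/(l·(4/3 − m·cos²θ/(M+m))) = 8.913219047
ẍ = temp − m·l·θ̈·cosθ/(M+m) = -10.638199433
Euler: x'=-1.320437828+0.034926·-0.503643205=-1.338028071, ẋ'=-0.503643205+0.034926·-10.638199433=-0.875192958
       θ'=-0.057805805+0.034926·1.946911132=0.010192013, θ̇'=1.946911132+0.034926·8.913219047=2.258214220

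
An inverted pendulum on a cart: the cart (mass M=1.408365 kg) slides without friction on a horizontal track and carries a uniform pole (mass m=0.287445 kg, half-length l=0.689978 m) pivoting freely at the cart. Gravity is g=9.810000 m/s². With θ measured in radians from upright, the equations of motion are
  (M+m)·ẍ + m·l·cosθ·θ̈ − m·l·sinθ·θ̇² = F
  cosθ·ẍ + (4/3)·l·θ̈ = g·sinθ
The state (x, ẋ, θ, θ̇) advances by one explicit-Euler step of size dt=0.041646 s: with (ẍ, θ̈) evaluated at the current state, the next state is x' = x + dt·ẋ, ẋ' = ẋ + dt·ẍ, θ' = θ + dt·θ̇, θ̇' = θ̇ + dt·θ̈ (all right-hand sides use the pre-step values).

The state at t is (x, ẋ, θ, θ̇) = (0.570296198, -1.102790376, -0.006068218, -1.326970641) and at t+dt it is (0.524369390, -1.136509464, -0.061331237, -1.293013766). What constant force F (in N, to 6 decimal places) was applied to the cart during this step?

ẍ = (ẋ'−ẋ)/dt = (-1.136509464−-1.102790376)/0.041646 = -0.809660
θ̈ = (θ̇'−θ̇)/dt = (-1.293013766−-1.326970641)/0.041646 = 0.815369
sinθ=-0.006068, cosθ=0.999982
F = (M+m)·ẍ + m·l·cosθ·θ̈ − m·l·sinθ·θ̇² = -1.373029 + 0.161710 − -0.002119 = -1.209200

F = -1.209200 N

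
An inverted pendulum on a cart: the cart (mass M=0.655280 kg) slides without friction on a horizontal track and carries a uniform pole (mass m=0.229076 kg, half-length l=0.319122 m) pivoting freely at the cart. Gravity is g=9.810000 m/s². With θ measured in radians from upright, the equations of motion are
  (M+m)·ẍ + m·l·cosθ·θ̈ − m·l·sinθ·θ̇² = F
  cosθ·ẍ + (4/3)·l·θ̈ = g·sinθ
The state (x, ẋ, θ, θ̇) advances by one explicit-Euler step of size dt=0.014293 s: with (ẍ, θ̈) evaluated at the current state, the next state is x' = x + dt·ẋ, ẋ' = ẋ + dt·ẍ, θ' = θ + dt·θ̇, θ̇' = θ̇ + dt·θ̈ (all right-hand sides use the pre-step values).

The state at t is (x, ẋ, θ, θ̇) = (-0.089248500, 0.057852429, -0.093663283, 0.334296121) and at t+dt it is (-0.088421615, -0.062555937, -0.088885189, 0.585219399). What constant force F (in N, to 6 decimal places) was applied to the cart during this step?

ẍ = (ẋ'−ẋ)/dt = (-0.062555937−0.057852429)/0.014293 = -8.424289
θ̈ = (θ̇'−θ̇)/dt = (0.585219399−0.334296121)/0.014293 = 17.555676
sinθ=-0.093526, cosθ=0.995617
F = (M+m)·ẍ + m·l·cosθ·θ̈ − m·l·sinθ·θ̇² = -7.450071 + 1.277751 − -0.000764 = -6.171556

F = -6.171556 N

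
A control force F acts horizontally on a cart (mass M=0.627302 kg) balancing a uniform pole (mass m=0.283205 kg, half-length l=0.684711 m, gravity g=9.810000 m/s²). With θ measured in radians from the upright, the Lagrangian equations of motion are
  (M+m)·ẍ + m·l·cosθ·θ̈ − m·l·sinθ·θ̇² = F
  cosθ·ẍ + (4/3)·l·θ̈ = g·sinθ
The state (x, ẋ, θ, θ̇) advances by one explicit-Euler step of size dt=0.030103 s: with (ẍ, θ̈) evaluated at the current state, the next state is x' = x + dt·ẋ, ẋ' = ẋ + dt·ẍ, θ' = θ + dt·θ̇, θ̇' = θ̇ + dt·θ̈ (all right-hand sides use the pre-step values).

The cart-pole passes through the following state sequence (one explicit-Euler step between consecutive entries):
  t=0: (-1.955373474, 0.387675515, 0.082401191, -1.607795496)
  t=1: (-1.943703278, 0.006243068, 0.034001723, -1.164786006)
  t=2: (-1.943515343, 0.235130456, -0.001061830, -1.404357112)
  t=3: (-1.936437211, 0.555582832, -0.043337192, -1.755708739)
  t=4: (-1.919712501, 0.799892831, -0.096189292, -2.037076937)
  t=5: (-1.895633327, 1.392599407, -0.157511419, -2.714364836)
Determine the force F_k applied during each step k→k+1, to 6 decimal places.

F_0 = -8.734174 N
F_1 = 5.371727 N
F_2 = 7.429643 N
F_3 = 5.604612 N
F_4 = 13.661818 N

step 0→1:
  ẍ = (ẋ'−ẋ)/dt = (0.006243068−0.387675515)/0.030103 = -12.670911
  θ̈ = (θ̇'−θ̇)/dt = (-1.164786006−-1.607795496)/0.030103 = 14.716456
  sinθ=0.082308, cosθ=0.996607
  F = (M+m)·ẍ + m·l·cosθ·θ̈ − m·l·sinθ·θ̇² = -11.536954 + 2.844038 − 0.041258 = -8.734174
step 1→2:
  ẍ = (ẋ'−ẋ)/dt = (0.235130456−0.006243068)/0.030103 = 7.603474
  θ̈ = (θ̇'−θ̇)/dt = (-1.404357112−-1.164786006)/0.030103 = -7.958380
  sinθ=0.033995, cosθ=0.999422
  F = (M+m)·ẍ + m·l·cosθ·θ̈ − m·l·sinθ·θ̇² = 6.923017 + -1.542346 − 0.008944 = 5.371727
step 2→3:
  ẍ = (ẋ'−ẋ)/dt = (0.555582832−0.235130456)/0.030103 = 10.645197
  θ̈ = (θ̇'−θ̇)/dt = (-1.755708739−-1.404357112)/0.030103 = -11.671648
  sinθ=-0.001062, cosθ=0.999999
  F = (M+m)·ẍ + m·l·cosθ·θ̈ − m·l·sinθ·θ̇² = 9.692527 + -2.263290 − -0.000406 = 7.429643
step 3→4:
  ẍ = (ẋ'−ẋ)/dt = (0.799892831−0.555582832)/0.030103 = 8.115802
  θ̈ = (θ̇'−θ̇)/dt = (-2.037076937−-1.755708739)/0.030103 = -9.346849
  sinθ=-0.043324, cosθ=0.999061
  F = (M+m)·ẍ + m·l·cosθ·θ̈ − m·l·sinθ·θ̇² = 7.389495 + -1.810779 − -0.025896 = 5.604612
step 4→5:
  ẍ = (ẋ'−ẋ)/dt = (1.392599407−0.799892831)/0.030103 = 19.689286
  θ̈ = (θ̇'−θ̇)/dt = (-2.714364836−-2.037076937)/0.030103 = -22.499017
  sinθ=-0.096041, cosθ=0.995377
  F = (M+m)·ẍ + m·l·cosθ·θ̈ − m·l·sinθ·θ̇² = 17.927233 + -4.342697 − -0.077282 = 13.661818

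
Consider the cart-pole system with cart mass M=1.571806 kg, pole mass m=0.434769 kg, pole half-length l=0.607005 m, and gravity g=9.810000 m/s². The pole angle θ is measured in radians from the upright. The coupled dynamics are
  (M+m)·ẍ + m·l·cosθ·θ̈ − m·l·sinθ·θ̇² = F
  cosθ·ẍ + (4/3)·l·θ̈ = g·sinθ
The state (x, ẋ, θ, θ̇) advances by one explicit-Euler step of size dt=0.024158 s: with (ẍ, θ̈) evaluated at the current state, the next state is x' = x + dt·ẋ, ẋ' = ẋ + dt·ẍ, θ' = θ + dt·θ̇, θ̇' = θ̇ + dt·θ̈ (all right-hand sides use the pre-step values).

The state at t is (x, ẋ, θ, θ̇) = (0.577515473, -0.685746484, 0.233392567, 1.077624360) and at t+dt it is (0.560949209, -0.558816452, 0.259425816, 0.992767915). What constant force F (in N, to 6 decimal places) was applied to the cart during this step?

ẍ = (ẋ'−ẋ)/dt = (-0.558816452−-0.685746484)/0.024158 = 5.254161
θ̈ = (θ̇'−θ̇)/dt = (0.992767915−1.077624360)/0.024158 = -3.512561
sinθ=0.231279, cosθ=0.972887
F = (M+m)·ẍ + m·l·cosθ·θ̈ − m·l·sinθ·θ̇² = 10.542869 + -0.901856 − 0.070880 = 9.570133

F = 9.570133 N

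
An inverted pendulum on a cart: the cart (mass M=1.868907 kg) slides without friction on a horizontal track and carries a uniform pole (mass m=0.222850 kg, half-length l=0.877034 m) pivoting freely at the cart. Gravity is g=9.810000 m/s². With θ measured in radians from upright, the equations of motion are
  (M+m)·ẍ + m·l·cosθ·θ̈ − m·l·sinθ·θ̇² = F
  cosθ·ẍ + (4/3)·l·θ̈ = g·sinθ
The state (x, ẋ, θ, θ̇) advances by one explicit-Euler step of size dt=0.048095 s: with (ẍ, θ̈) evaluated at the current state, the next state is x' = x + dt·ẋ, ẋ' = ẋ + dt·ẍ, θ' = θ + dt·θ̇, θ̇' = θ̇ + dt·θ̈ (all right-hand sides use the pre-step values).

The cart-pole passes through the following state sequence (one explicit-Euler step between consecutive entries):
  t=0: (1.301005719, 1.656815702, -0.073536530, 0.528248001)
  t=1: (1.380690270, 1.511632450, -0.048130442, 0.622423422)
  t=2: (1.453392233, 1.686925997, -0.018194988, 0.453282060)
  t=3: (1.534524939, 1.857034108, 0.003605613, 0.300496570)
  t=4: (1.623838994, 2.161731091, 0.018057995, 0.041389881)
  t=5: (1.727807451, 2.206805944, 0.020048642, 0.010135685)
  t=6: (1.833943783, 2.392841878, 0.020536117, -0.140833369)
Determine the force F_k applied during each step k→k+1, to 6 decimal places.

F_0 = -5.928658 N
F_1 = 6.940988 N
F_2 = 6.778323 N
F_3 = 12.198933 N
F_4 = 1.833409 N
F_5 = 7.477730 N

step 0→1:
  ẍ = (ẋ'−ẋ)/dt = (1.511632450−1.656815702)/0.048095 = -3.018677
  θ̈ = (θ̇'−θ̇)/dt = (0.622423422−0.528248001)/0.048095 = 1.958113
  sinθ=-0.073470, cosθ=0.997297
  F = (M+m)·ẍ + m·l·cosθ·θ̈ − m·l·sinθ·θ̇² = -6.314338 + 0.381673 − -0.004007 = -5.928658
step 1→2:
  ẍ = (ẋ'−ẋ)/dt = (1.686925997−1.511632450)/0.048095 = 3.644735
  θ̈ = (θ̇'−θ̇)/dt = (0.453282060−0.622423422)/0.048095 = -3.516818
  sinθ=-0.048112, cosθ=0.998842
  F = (M+m)·ẍ + m·l·cosθ·θ̈ − m·l·sinθ·θ̇² = 7.623901 + -0.686556 − -0.003643 = 6.940988
step 2→3:
  ẍ = (ẋ'−ẋ)/dt = (1.857034108−1.686925997)/0.048095 = 3.536919
  θ̈ = (θ̇'−θ̇)/dt = (0.300496570−0.453282060)/0.048095 = -3.176744
  sinθ=-0.018194, cosθ=0.999834
  F = (M+m)·ẍ + m·l·cosθ·θ̈ − m·l·sinθ·θ̇² = 7.398375 + -0.620782 − -0.000731 = 6.778323
step 3→4:
  ẍ = (ẋ'−ẋ)/dt = (2.161731091−1.857034108)/0.048095 = 6.335315
  θ̈ = (θ̇'−θ̇)/dt = (0.041389881−0.300496570)/0.048095 = -5.387393
  sinθ=0.003606, cosθ=0.999993
  F = (M+m)·ẍ + m·l·cosθ·θ̈ − m·l·sinθ·θ̇² = 13.251940 + -1.052943 − 0.000064 = 12.198933
step 4→5:
  ẍ = (ẋ'−ẋ)/dt = (2.206805944−2.161731091)/0.048095 = 0.937205
  θ̈ = (θ̇'−θ̇)/dt = (0.010135685−0.041389881)/0.048095 = -0.649843
  sinθ=0.018057, cosθ=0.999837
  F = (M+m)·ẍ + m·l·cosθ·θ̈ − m·l·sinθ·θ̇² = 1.960404 + -0.126989 − 0.000006 = 1.833409
step 5→6:
  ẍ = (ẋ'−ẋ)/dt = (2.392841878−2.206805944)/0.048095 = 3.868093
  θ̈ = (θ̇'−θ̇)/dt = (-0.140833369−0.010135685)/0.048095 = -3.138976
  sinθ=0.020047, cosθ=0.999799
  F = (M+m)·ẍ + m·l·cosθ·θ̈ − m·l·sinθ·θ̇² = 8.091111 + -0.613380 − 0.000000 = 7.477730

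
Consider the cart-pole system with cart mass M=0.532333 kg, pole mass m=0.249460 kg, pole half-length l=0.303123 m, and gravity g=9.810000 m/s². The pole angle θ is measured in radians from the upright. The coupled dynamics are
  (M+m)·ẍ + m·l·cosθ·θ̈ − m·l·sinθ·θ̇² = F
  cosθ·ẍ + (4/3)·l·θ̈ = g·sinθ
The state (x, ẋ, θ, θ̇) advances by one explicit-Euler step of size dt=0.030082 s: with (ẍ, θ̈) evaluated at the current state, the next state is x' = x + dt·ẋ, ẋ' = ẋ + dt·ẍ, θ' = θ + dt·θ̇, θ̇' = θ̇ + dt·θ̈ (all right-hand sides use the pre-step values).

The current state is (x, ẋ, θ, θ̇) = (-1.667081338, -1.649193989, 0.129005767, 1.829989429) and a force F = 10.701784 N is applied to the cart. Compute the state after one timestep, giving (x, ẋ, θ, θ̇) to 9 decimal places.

(-1.716692392, -1.120806559, 0.184055509, 0.627428041)

sinθ=0.128648235, cosθ=0.991690290
temp = (F + m·l·θ̇²·sinθ)/(M+m) = (10.701784 + 0.032577729)/0.781793 = 13.730439808
θ̈ = (g·sinθ − cosθ·temp)/(l·(4/3 − m·cos²θ/(M+m))) = -39.976111563
ẍ = temp − m·l·θ̈·cosθ/(M+m) = 17.564903593
Euler: x'=-1.667081338+0.030082·-1.649193989=-1.716692392, ẋ'=-1.649193989+0.030082·17.564903593=-1.120806559
       θ'=0.129005767+0.030082·1.829989429=0.184055509, θ̇'=1.829989429+0.030082·-39.976111563=0.627428041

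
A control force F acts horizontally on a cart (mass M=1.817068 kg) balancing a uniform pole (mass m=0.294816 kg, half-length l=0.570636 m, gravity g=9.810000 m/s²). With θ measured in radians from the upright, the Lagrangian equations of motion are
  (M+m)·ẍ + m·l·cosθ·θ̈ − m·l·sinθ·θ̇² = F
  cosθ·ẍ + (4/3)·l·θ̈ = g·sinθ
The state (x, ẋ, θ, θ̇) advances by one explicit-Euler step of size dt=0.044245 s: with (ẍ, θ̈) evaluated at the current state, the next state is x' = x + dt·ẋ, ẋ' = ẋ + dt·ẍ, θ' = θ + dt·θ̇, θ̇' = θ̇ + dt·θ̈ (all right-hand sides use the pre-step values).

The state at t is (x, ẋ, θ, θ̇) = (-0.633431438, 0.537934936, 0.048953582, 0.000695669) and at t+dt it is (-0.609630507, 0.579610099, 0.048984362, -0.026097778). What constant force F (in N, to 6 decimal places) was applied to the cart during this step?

ẍ = (ẋ'−ẋ)/dt = (0.579610099−0.537934936)/0.044245 = 0.941918
θ̈ = (θ̇'−θ̇)/dt = (-0.026097778−0.000695669)/0.044245 = -0.605570
sinθ=0.048934, cosθ=0.998802
F = (M+m)·ẍ + m·l·cosθ·θ̈ − m·l·sinθ·θ̇² = 1.989222 + -0.101755 − 0.000000 = 1.887467

F = 1.887467 N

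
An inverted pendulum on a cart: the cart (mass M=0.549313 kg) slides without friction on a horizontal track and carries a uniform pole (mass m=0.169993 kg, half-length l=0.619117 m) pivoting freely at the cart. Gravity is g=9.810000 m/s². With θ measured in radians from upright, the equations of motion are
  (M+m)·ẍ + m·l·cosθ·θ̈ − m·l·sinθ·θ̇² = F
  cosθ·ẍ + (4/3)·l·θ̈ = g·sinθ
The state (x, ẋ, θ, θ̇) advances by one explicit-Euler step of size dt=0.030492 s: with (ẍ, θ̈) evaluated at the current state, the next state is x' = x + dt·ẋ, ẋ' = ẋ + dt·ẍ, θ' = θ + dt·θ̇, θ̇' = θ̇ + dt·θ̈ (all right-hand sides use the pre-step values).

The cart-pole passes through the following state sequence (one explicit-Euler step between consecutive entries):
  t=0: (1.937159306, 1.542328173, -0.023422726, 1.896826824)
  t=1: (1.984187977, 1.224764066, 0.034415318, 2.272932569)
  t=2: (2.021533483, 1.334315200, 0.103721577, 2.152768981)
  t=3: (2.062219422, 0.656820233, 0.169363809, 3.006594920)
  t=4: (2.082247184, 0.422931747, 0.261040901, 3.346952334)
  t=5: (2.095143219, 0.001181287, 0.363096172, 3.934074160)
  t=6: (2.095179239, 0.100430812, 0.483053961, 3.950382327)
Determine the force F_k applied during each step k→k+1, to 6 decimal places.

F_0 = -6.184663 N
F_1 = 2.151093 N
F_2 = -13.101390 N
F_3 = -4.519825 N
F_4 = -8.295522 N
F_5 = 1.815385 N

step 0→1:
  ẍ = (ẋ'−ẋ)/dt = (1.224764066−1.542328173)/0.030492 = -10.414670
  θ̈ = (θ̇'−θ̇)/dt = (2.272932569−1.896826824)/0.030492 = 12.334571
  sinθ=-0.023421, cosθ=0.999726
  F = (M+m)·ẍ + m·l·cosθ·θ̈ − m·l·sinθ·θ̇² = -7.491334 + 1.297803 − -0.008869 = -6.184663
step 1→2:
  ẍ = (ẋ'−ẋ)/dt = (1.334315200−1.224764066)/0.030492 = 3.592783
  θ̈ = (θ̇'−θ̇)/dt = (2.152768981−2.272932569)/0.030492 = -3.940823
  sinθ=0.034409, cosθ=0.999408
  F = (M+m)·ẍ + m·l·cosθ·θ̈ − m·l·sinθ·θ̇² = 2.584310 + -0.414509 − 0.018709 = 2.151093
step 2→3:
  ẍ = (ẋ'−ẋ)/dt = (0.656820233−1.334315200)/0.030492 = -22.218778
  θ̈ = (θ̇'−θ̇)/dt = (3.006594920−2.152768981)/0.030492 = 28.001638
  sinθ=0.103536, cosθ=0.994626
  F = (M+m)·ẍ + m·l·cosθ·θ̈ − m·l·sinθ·θ̇² = -15.982100 + 2.931210 − 0.050500 = -13.101390
step 3→4:
  ẍ = (ẋ'−ẋ)/dt = (0.422931747−0.656820233)/0.030492 = -7.670487
  θ̈ = (θ̇'−θ̇)/dt = (3.346952334−3.006594920)/0.030492 = 11.162187
  sinθ=0.168555, cosθ=0.985692
  F = (M+m)·ẍ + m·l·cosθ·θ̈ − m·l·sinθ·θ̇² = -5.517427 + 1.157962 − 0.160360 = -4.519825
step 4→5:
  ẍ = (ẋ'−ẋ)/dt = (0.001181287−0.422931747)/0.030492 = -13.831512
  θ̈ = (θ̇'−θ̇)/dt = (3.934074160−3.346952334)/0.030492 = 19.254946
  sinθ=0.258086, cosθ=0.966122
  F = (M+m)·ẍ + m·l·cosθ·θ̈ − m·l·sinθ·θ̇² = -9.949089 + 1.957844 − 0.304276 = -8.295522
step 5→6:
  ẍ = (ẋ'−ẋ)/dt = (0.100430812−0.001181287)/0.030492 = 3.254937
  θ̈ = (θ̇'−θ̇)/dt = (3.950382327−3.934074160)/0.030492 = 0.534834
  sinθ=0.355170, cosθ=0.934802
  F = (M+m)·ẍ + m·l·cosθ·θ̈ − m·l·sinθ·θ̇² = 2.341295 + 0.052619 − 0.578529 = 1.815385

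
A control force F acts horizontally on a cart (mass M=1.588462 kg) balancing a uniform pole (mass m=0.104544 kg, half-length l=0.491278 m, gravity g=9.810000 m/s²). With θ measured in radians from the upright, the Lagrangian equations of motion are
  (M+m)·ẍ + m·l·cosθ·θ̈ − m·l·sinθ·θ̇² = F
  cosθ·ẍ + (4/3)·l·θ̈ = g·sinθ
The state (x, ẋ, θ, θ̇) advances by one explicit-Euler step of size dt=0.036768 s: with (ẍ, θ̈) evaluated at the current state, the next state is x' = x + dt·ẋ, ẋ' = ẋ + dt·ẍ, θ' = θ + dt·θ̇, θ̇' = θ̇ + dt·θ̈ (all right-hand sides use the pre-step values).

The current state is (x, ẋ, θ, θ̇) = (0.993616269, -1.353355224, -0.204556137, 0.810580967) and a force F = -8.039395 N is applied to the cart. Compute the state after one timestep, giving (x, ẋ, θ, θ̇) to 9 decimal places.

sinθ=-0.203132571, cosθ=0.979151244
temp = (F + m·l·θ̇²·sinθ)/(M+m) = (-8.039395 + -0.006854863)/1.693006 = -4.752641079
θ̈ = (g·sinθ − cosθ·temp)/(l·(4/3 − m·cos²θ/(M+m))) = 4.250840382
ẍ = temp − m·l·θ̈·cosθ/(M+m) = -4.878908849
Euler: x'=0.993616269+0.036768·-1.353355224=0.943856104, ẋ'=-1.353355224+0.036768·-4.878908849=-1.532742945
       θ'=-0.204556137+0.036768·0.810580967=-0.174752696, θ̇'=0.810580967+0.036768·4.250840382=0.966875866

(0.943856104, -1.532742945, -0.174752696, 0.966875866)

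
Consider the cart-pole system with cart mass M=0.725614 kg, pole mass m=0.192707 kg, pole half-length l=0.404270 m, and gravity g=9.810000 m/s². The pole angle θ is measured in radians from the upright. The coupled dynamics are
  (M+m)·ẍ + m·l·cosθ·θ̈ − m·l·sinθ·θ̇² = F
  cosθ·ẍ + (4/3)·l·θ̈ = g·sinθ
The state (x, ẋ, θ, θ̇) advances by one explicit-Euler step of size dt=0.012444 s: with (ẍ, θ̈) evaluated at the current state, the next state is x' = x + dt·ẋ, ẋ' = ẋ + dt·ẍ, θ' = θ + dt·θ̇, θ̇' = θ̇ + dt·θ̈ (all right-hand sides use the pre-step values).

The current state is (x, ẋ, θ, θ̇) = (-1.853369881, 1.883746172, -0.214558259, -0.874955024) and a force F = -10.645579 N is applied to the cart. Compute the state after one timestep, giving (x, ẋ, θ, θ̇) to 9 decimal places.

(-1.829928544, 1.718484007, -0.225446199, -0.623611326)

sinθ=-0.212915837, cosθ=0.977070543
temp = (F + m·l·θ̇²·sinθ)/(M+m) = (-10.645579 + -0.012698383)/0.918321 = -11.606265547
θ̈ = (g·sinθ − cosθ·temp)/(l·(4/3 − m·cos²θ/(M+m))) = 20.197982828
ẍ = temp − m·l·θ̈·cosθ/(M+m) = -13.280469674
Euler: x'=-1.853369881+0.012444·1.883746172=-1.829928544, ẋ'=1.883746172+0.012444·-13.280469674=1.718484007
       θ'=-0.214558259+0.012444·-0.874955024=-0.225446199, θ̇'=-0.874955024+0.012444·20.197982828=-0.623611326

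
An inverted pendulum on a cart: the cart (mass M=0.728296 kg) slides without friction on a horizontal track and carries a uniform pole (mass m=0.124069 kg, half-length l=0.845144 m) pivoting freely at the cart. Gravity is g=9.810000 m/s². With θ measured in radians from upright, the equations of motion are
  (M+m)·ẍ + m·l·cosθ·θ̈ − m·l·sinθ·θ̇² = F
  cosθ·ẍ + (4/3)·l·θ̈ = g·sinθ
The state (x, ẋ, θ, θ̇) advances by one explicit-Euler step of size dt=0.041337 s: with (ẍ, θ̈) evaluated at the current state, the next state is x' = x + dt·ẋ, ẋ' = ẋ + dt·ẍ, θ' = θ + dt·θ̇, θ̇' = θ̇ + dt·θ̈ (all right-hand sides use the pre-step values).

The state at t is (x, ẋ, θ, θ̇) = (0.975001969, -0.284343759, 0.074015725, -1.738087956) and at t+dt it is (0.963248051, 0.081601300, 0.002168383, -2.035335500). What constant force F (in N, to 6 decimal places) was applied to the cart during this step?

F = 6.770389 N

ẍ = (ẋ'−ẋ)/dt = (0.081601300−-0.284343759)/0.041337 = 8.852724
θ̈ = (θ̇'−θ̇)/dt = (-2.035335500−-1.738087956)/0.041337 = -7.190835
sinθ=0.073948, cosθ=0.997262
F = (M+m)·ẍ + m·l·cosθ·θ̈ − m·l·sinθ·θ̇² = 7.545752 + -0.751939 − 0.023424 = 6.770389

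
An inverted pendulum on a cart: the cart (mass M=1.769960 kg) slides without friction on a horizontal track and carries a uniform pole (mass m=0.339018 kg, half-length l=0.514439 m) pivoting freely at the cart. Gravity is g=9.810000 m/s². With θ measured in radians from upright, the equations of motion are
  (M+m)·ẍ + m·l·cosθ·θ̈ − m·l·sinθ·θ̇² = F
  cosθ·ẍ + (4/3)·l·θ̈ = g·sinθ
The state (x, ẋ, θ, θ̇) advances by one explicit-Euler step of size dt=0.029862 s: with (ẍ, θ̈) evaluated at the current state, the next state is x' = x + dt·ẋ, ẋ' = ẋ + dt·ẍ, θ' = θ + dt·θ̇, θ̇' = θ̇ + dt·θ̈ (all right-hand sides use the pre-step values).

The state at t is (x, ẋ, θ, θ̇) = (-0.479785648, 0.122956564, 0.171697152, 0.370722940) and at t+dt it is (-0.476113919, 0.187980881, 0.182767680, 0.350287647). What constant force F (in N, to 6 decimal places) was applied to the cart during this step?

ẍ = (ẋ'−ẋ)/dt = (0.187980881−0.122956564)/0.029862 = 2.177494
θ̈ = (θ̇'−θ̇)/dt = (0.350287647−0.370722940)/0.029862 = -0.684324
sinθ=0.170855, cosθ=0.985296
F = (M+m)·ẍ + m·l·cosθ·θ̈ − m·l·sinθ·θ̇² = 4.592286 + -0.117594 − 0.004095 = 4.470597

F = 4.470597 N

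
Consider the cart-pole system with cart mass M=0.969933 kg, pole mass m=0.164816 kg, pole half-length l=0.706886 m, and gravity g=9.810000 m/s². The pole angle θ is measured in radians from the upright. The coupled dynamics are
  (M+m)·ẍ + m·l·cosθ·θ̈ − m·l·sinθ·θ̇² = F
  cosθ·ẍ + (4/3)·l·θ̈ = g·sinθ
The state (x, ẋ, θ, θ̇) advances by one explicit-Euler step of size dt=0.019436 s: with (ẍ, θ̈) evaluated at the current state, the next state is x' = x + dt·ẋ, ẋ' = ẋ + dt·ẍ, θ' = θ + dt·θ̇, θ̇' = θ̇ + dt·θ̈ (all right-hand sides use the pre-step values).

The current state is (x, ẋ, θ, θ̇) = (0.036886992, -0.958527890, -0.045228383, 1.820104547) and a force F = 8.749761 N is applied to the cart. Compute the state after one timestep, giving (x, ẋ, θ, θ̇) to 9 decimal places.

sinθ=-0.045212965, cosθ=0.998977371
temp = (F + m·l·θ̇²·sinθ)/(M+m) = (8.749761 + -0.017450361)/1.134749 = 7.695367557
θ̈ = (g·sinθ − cosθ·temp)/(l·(4/3 − m·cos²θ/(M+m))) = -9.679192331
ẍ = temp − m·l·θ̈·cosθ/(M+m) = 8.688126280
Euler: x'=0.036886992+0.019436·-0.958527890=0.018257044, ẋ'=-0.958527890+0.019436·8.688126280=-0.789665468
       θ'=-0.045228383+0.019436·1.820104547=-0.009852831, θ̇'=1.820104547+0.019436·-9.679192331=1.631979765

(0.018257044, -0.789665468, -0.009852831, 1.631979765)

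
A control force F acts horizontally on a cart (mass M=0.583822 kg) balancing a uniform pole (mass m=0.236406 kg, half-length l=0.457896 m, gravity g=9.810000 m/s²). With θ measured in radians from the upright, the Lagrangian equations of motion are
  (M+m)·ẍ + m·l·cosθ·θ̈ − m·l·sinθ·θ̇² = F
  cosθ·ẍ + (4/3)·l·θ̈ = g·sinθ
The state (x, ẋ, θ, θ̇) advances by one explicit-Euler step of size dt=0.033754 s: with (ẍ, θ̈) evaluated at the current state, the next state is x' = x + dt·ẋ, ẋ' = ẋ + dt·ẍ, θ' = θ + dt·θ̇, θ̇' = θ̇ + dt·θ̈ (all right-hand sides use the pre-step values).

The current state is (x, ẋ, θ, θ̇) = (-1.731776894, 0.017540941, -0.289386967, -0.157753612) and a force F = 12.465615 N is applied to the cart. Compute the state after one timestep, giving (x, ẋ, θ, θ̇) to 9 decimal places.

(-1.731184817, 0.682008396, -0.294711782, -1.355618614)

sinθ=-0.285364736, cosθ=0.958418994
temp = (F + m·l·θ̇²·sinθ)/(M+m) = (12.465615 + -0.000768748)/0.820228 = 15.196806561
θ̈ = (g·sinθ − cosθ·temp)/(l·(4/3 − m·cos²θ/(M+m))) = -35.488090358
ẍ = temp − m·l·θ̈·cosθ/(M+m) = 19.685591472
Euler: x'=-1.731776894+0.033754·0.017540941=-1.731184817, ẋ'=0.017540941+0.033754·19.685591472=0.682008396
       θ'=-0.289386967+0.033754·-0.157753612=-0.294711782, θ̇'=-0.157753612+0.033754·-35.488090358=-1.355618614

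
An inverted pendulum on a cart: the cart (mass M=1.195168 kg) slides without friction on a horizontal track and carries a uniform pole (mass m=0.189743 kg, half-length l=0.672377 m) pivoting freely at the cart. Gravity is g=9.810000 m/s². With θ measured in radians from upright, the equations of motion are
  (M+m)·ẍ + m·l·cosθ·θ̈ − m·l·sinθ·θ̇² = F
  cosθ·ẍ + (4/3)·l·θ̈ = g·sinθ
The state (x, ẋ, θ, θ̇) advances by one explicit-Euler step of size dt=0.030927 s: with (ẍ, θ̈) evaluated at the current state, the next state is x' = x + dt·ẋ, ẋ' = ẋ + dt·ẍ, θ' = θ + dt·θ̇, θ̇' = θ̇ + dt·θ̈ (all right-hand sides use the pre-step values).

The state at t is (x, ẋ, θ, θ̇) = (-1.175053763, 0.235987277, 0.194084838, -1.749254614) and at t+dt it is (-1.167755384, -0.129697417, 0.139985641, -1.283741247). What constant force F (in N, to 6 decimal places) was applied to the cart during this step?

ẍ = (ẋ'−ẋ)/dt = (-0.129697417−0.235987277)/0.030927 = -11.824124
θ̈ = (θ̇'−θ̇)/dt = (-1.283741247−-1.749254614)/0.030927 = 15.052005
sinθ=0.192869, cosθ=0.981225
F = (M+m)·ẍ + m·l·cosθ·θ̈ − m·l·sinθ·θ̇² = -16.375360 + 1.884262 − 0.075292 = -14.566389

F = -14.566389 N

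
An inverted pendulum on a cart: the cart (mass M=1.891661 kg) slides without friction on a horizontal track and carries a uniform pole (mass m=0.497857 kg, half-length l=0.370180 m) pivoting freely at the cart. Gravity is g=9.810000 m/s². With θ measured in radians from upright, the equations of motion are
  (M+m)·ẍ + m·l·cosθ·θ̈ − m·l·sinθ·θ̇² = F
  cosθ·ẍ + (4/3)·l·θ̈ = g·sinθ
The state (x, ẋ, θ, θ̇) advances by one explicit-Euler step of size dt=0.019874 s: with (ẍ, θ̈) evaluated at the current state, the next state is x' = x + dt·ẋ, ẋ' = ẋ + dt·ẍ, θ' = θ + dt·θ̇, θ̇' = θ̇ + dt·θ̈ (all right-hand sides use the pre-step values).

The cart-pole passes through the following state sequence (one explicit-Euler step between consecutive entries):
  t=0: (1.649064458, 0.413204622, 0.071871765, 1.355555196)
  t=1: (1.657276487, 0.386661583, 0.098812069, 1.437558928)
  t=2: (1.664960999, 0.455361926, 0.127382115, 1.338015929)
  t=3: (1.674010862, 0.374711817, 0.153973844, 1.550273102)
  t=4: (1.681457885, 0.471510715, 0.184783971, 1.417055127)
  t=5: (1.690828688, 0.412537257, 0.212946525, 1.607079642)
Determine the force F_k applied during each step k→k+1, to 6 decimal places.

F_0 = -2.457199 N
F_1 = 7.303916 N
F_2 = -7.786382 N
F_3 = 10.349778 N
F_4 = -5.426426 N

step 0→1:
  ẍ = (ẋ'−ẋ)/dt = (0.386661583−0.413204622)/0.019874 = -1.335566
  θ̈ = (θ̇'−θ̇)/dt = (1.437558928−1.355555196)/0.019874 = 4.126182
  sinθ=0.071810, cosθ=0.997418
  F = (M+m)·ẍ + m·l·cosθ·θ̈ − m·l·sinθ·θ̇² = -3.191359 + 0.758478 − 0.024318 = -2.457199
step 1→2:
  ẍ = (ẋ'−ẋ)/dt = (0.455361926−0.386661583)/0.019874 = 3.456795
  θ̈ = (θ̇'−θ̇)/dt = (1.338015929−1.437558928)/0.019874 = -5.008705
  sinθ=0.098651, cosθ=0.995122
  F = (M+m)·ẍ + m·l·cosθ·θ̈ − m·l·sinθ·θ̇² = 8.260074 + -0.918585 − 0.037573 = 7.303916
step 2→3:
  ẍ = (ẋ'−ẋ)/dt = (0.374711817−0.455361926)/0.019874 = -4.058071
  θ̈ = (θ̇'−θ̇)/dt = (1.550273102−1.338015929)/0.019874 = 10.680144
  sinθ=0.127038, cosθ=0.991898
  F = (M+m)·ẍ + m·l·cosθ·θ̈ − m·l·sinθ·θ̇² = -9.696834 + 1.952368 − 0.041915 = -7.786382
step 3→4:
  ẍ = (ẋ'−ẋ)/dt = (0.471510715−0.374711817)/0.019874 = 4.870630
  θ̈ = (θ̇'−θ̇)/dt = (1.417055127−1.550273102)/0.019874 = -6.703128
  sinθ=0.153366, cosθ=0.988169
  F = (M+m)·ẍ + m·l·cosθ·θ̈ − m·l·sinθ·θ̇² = 11.638458 + -1.220749 − 0.067930 = 10.349778
step 4→5:
  ẍ = (ẋ'−ẋ)/dt = (0.412537257−0.471510715)/0.019874 = -2.967367
  θ̈ = (θ̇'−θ̇)/dt = (1.607079642−1.417055127)/0.019874 = 9.561463
  sinθ=0.183734, cosθ=0.982976
  F = (M+m)·ẍ + m·l·cosθ·θ̈ − m·l·sinθ·θ̇² = -7.090578 + 1.732147 − 0.067996 = -5.426426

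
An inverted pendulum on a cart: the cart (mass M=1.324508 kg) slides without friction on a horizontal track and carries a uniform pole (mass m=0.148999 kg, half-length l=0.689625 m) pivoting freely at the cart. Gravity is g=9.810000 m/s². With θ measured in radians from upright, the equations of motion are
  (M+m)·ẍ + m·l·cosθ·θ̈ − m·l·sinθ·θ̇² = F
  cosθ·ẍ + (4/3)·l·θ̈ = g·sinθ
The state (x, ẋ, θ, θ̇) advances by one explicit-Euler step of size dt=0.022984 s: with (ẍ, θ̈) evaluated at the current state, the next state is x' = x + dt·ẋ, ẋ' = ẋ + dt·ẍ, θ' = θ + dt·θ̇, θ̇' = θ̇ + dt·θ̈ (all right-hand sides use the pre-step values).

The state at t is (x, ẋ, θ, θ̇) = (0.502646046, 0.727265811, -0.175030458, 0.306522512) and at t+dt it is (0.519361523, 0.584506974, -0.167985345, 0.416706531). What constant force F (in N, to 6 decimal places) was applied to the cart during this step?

F = -8.665537 N

ẍ = (ẋ'−ẋ)/dt = (0.584506974−0.727265811)/0.022984 = -6.211227
θ̈ = (θ̇'−θ̇)/dt = (0.416706531−0.306522512)/0.022984 = 4.793944
sinθ=-0.174138, cosθ=0.984721
F = (M+m)·ẍ + m·l·cosθ·θ̈ − m·l·sinθ·θ̇² = -9.152286 + 0.485068 − -0.001681 = -8.665537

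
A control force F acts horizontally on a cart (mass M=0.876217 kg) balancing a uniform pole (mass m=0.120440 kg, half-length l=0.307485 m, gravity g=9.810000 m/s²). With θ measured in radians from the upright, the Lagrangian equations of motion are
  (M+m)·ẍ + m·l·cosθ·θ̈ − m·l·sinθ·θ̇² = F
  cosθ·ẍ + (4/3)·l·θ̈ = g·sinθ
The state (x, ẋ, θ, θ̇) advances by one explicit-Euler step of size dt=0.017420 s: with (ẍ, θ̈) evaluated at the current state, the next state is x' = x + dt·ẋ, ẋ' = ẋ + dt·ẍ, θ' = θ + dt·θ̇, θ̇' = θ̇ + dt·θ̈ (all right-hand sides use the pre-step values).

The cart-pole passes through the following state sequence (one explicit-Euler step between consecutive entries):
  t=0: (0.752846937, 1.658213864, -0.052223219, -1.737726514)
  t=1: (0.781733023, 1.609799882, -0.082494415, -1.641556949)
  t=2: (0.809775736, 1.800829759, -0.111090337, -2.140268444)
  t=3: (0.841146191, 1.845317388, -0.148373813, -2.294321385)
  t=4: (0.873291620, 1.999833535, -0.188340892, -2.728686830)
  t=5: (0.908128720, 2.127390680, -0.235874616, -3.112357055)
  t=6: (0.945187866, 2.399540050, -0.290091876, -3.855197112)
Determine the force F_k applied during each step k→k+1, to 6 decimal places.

step 0→1:
  ẍ = (ẋ'−ẋ)/dt = (1.609799882−1.658213864)/0.017420 = -2.779218
  θ̈ = (θ̇'−θ̇)/dt = (-1.641556949−-1.737726514)/0.017420 = 5.520641
  sinθ=-0.052199, cosθ=0.998637
  F = (M+m)·ẍ + m·l·cosθ·θ̈ − m·l·sinθ·θ̇² = -2.769927 + 0.204170 − -0.005837 = -2.559920
step 1→2:
  ẍ = (ẋ'−ẋ)/dt = (1.800829759−1.609799882)/0.017420 = 10.966124
  θ̈ = (θ̇'−θ̇)/dt = (-2.140268444−-1.641556949)/0.017420 = -28.628674
  sinθ=-0.082401, cosθ=0.996599
  F = (M+m)·ẍ + m·l·cosθ·θ̈ − m·l·sinθ·θ̇² = 10.929464 + -1.056614 − -0.008223 = 9.881073
step 2→3:
  ẍ = (ẋ'−ẋ)/dt = (1.845317388−1.800829759)/0.017420 = 2.553825
  θ̈ = (θ̇'−θ̇)/dt = (-2.294321385−-2.140268444)/0.017420 = -8.843452
  sinθ=-0.110862, cosθ=0.993836
  F = (M+m)·ẍ + m·l·cosθ·θ̈ − m·l·sinθ·θ̇² = 2.545287 + -0.325485 − -0.018807 = 2.238609
step 3→4:
  ẍ = (ẋ'−ẋ)/dt = (1.999833535−1.845317388)/0.017420 = 8.870043
  θ̈ = (θ̇'−θ̇)/dt = (-2.728686830−-2.294321385)/0.017420 = -24.934871
  sinθ=-0.147830, cosθ=0.989013
  F = (M+m)·ẍ + m·l·cosθ·θ̈ − m·l·sinθ·θ̇² = 8.840390 + -0.913279 − -0.028818 = 7.955929
step 4→5:
  ẍ = (ẋ'−ẋ)/dt = (2.127390680−1.999833535)/0.017420 = 7.322454
  θ̈ = (θ̇'−θ̇)/dt = (-3.112357055−-2.728686830)/0.017420 = -22.024697
  sinθ=-0.187229, cosθ=0.982316
  F = (M+m)·ẍ + m·l·cosθ·θ̈ − m·l·sinθ·θ̇² = 7.297975 + -0.801228 − -0.051627 = 6.548374
step 5→6:
  ẍ = (ẋ'−ẋ)/dt = (2.399540050−2.127390680)/0.017420 = 15.622811
  θ̈ = (θ̇'−θ̇)/dt = (-3.855197112−-3.112357055)/0.017420 = -42.642942
  sinθ=-0.233693, cosθ=0.972310
  F = (M+m)·ẍ + m·l·cosθ·θ̈ − m·l·sinθ·θ̇² = 15.570584 + -1.535489 − -0.083834 = 14.118929

F_0 = -2.559920 N
F_1 = 9.881073 N
F_2 = 2.238609 N
F_3 = 7.955929 N
F_4 = 6.548374 N
F_5 = 14.118929 N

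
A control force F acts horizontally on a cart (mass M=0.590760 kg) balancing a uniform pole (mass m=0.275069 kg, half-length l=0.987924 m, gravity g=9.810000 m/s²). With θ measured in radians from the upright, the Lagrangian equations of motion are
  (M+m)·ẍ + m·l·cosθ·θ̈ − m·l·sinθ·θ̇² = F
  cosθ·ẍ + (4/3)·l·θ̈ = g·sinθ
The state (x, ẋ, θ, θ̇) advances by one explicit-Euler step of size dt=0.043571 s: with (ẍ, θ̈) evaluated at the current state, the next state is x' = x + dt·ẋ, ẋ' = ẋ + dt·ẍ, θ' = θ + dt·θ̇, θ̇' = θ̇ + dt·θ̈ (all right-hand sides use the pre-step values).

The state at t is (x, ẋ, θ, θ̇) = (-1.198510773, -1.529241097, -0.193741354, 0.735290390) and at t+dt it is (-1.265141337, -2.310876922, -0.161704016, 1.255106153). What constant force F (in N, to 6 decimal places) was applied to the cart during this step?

F = -12.322756 N

ẍ = (ẋ'−ẋ)/dt = (-2.310876922−-1.529241097)/0.043571 = -17.939359
θ̈ = (θ̇'−θ̇)/dt = (1.255106153−0.735290390)/0.043571 = 11.930315
sinθ=-0.192532, cosθ=0.981291
F = (M+m)·ẍ + m·l·cosθ·θ̈ − m·l·sinθ·θ̇² = -15.532418 + 3.181375 − -0.028287 = -12.322756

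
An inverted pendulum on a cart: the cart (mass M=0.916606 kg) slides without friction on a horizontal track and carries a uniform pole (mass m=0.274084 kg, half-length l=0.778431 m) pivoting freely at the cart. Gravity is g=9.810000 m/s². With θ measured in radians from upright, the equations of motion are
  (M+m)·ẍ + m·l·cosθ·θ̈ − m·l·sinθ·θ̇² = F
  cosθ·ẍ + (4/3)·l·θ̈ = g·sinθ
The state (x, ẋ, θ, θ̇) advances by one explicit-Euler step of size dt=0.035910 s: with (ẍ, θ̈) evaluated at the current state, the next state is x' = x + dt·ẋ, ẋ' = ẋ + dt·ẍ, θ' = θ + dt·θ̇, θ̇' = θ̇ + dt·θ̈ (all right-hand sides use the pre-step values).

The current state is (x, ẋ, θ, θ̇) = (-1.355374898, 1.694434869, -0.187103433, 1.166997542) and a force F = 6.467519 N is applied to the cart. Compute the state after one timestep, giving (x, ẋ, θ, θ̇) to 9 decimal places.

(-1.294527742, 1.939882431, -0.145196551, 0.871506845)

sinθ=-0.186013666, cosθ=0.982547157
temp = (F + m·l·θ̇²·sinθ)/(M+m) = (6.467519 + -0.054049109)/1.190690 = 5.386347320
θ̈ = (g·sinθ − cosθ·temp)/(l·(4/3 − m·cos²θ/(M+m))) = -8.228646541
ẍ = temp − m·l·θ̈·cosθ/(M+m) = 6.835075513
Euler: x'=-1.355374898+0.035910·1.694434869=-1.294527742, ẋ'=1.694434869+0.035910·6.835075513=1.939882431
       θ'=-0.187103433+0.035910·1.166997542=-0.145196551, θ̇'=1.166997542+0.035910·-8.228646541=0.871506845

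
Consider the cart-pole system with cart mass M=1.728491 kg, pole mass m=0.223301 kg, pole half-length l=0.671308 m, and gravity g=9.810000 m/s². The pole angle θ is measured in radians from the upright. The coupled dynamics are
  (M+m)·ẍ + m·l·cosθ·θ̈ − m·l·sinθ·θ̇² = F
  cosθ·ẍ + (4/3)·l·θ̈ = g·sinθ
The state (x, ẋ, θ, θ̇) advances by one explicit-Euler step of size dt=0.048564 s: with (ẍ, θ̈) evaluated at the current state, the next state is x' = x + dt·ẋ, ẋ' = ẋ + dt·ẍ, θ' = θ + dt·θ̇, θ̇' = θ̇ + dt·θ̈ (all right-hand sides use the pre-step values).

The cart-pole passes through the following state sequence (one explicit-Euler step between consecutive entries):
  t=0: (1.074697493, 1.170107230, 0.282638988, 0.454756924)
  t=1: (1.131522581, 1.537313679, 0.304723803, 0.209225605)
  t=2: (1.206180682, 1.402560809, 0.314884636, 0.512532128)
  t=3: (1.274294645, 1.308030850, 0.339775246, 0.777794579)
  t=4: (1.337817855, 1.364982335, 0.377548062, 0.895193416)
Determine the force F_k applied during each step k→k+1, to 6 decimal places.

step 0→1:
  ẍ = (ẋ'−ẋ)/dt = (1.537313679−1.170107230)/0.048564 = 7.561289
  θ̈ = (θ̇'−θ̇)/dt = (0.209225605−0.454756924)/0.048564 = -5.055830
  sinθ=0.278891, cosθ=0.960323
  F = (M+m)·ẍ + m·l·cosθ·θ̈ − m·l·sinθ·θ̇² = 14.758064 + -0.727817 − 0.008646 = 14.021601
step 1→2:
  ẍ = (ẋ'−ẋ)/dt = (1.402560809−1.537313679)/0.048564 = -2.774748
  θ̈ = (θ̇'−θ̇)/dt = (0.512532128−0.209225605)/0.048564 = 6.245501
  sinθ=0.300030, cosθ=0.953930
  F = (M+m)·ẍ + m·l·cosθ·θ̈ − m·l·sinθ·θ̇² = -5.415731 + 0.893092 − 0.001969 = -4.524608
step 2→3:
  ẍ = (ẋ'−ẋ)/dt = (1.308030850−1.402560809)/0.048564 = -1.946503
  θ̈ = (θ̇'−θ̇)/dt = (0.777794579−0.512532128)/0.048564 = 5.462121
  sinθ=0.309707, cosθ=0.950832
  F = (M+m)·ẍ + m·l·cosθ·θ̈ − m·l·sinθ·θ̇² = -3.799168 + 0.778534 − 0.012196 = -3.032830
step 3→4:
  ẍ = (ẋ'−ẋ)/dt = (1.364982335−1.308030850)/0.048564 = 1.172710
  θ̈ = (θ̇'−θ̇)/dt = (0.895193416−0.777794579)/0.048564 = 2.417405
  sinθ=0.333275, cosθ=0.942830
  F = (M+m)·ẍ + m·l·cosθ·θ̈ − m·l·sinθ·θ̇² = 2.288886 + 0.341661 − 0.030224 = 2.600323

F_0 = 14.021601 N
F_1 = -4.524608 N
F_2 = -3.032830 N
F_3 = 2.600323 N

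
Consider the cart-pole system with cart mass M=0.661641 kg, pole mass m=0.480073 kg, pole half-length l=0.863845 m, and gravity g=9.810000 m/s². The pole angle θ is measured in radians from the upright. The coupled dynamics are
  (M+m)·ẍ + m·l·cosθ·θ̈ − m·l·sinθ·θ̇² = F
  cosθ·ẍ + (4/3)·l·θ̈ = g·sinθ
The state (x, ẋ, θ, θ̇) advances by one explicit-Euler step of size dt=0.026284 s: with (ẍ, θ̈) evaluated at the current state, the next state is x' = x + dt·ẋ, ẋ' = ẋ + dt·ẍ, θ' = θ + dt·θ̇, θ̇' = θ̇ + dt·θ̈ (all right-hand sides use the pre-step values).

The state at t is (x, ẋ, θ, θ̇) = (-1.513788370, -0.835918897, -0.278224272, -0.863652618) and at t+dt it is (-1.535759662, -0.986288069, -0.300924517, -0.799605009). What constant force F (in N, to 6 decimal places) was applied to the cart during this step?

F = -5.475038 N

ẍ = (ẋ'−ẋ)/dt = (-0.986288069−-0.835918897)/0.026284 = -5.720939
θ̈ = (θ̇'−θ̇)/dt = (-0.799605009−-0.863652618)/0.026284 = 2.436753
sinθ=-0.274649, cosθ=0.961545
F = (M+m)·ẍ + m·l·cosθ·θ̈ − m·l·sinθ·θ̇² = -6.531677 + 0.971682 − -0.084957 = -5.475038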